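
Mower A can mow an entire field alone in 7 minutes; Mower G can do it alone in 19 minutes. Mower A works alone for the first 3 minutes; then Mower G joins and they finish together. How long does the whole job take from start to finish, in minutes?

In 3 minutes Mower A does 3/7 of the job, leaving 4/7.
Mower A and Mower G together work at 26/133 per minute, so finishing takes 4/7 ÷ 26/133 = 38/13 minutes.
Total time = 3 + 38/13 = 77/13 minutes.

77/13 minutes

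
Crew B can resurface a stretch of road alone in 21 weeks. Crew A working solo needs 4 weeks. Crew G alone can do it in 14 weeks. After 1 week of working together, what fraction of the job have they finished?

Combined rate: 1/21 + 1/4 + 1/14 = (4 + 21 + 6)/84 = 31/84 per week.
In 1 week they complete 1·31/84 = 31/84 of the job.

31/84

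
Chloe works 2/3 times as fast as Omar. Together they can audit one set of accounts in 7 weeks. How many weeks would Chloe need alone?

Let Omar's rate be r; then Chloe's rate is (2/3)r, so together (2/3 + 1)r = (5/3)r = 1/7.
Thus r = 3/35 per week.
Omar alone: 35/3 weeks; Chloe alone: 35/2 weeks.

35/2 weeks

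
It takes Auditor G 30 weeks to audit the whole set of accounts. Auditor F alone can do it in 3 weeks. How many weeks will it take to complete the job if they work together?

30/11 weeks

With two workers the combined time is the product over the sum: 30·3/(30+3) = 90/33 = 30/11 weeks.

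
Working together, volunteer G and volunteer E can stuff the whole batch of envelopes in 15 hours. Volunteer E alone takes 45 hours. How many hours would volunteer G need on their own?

45/2 hours

Combined rate is 1/15 per hour.
Known contribution: 1/45 per hour.
So volunteer G's rate is 1/15 − 1/45 = 2/45, meaning 45/2 hours alone.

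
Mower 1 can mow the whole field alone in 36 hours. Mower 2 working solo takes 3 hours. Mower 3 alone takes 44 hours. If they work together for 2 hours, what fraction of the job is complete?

76/99

Combined rate: 1/36 + 1/3 + 1/44 = (11 + 132 + 9)/396 = 152/396 = 38/99 per hour.
In 2 hours they complete 2·38/99 = 76/99 of the job.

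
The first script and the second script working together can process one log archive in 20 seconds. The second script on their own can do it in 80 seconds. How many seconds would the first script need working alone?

Combined rate is 1/20 per second.
Known contribution: 1/80 per second.
So the first script's rate is 1/20 − 1/80 = 3/80, meaning 80/3 seconds alone.

80/3 seconds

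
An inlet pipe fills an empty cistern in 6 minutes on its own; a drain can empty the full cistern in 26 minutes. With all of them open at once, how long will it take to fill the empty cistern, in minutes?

Net rate = 1/6 − 1/26 = (13 − 3)/78 = 10/78 = 5/39 per minute.
Filling time = 1 ÷ (5/39) = 39/5 minutes.

39/5 minutes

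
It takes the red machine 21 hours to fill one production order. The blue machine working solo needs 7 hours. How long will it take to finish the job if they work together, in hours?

Combined rate: 1/21 + 1/7 = (1 + 3)/21 = 4/21 per hour.
Time = 1 ÷ (4/21) = 21/4 hours.

21/4 hours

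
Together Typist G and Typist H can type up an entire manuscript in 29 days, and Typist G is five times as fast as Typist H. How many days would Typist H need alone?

174 days

Let Typist H's rate be r; then Typist G's rate is 5r, so together (5 + 1)r = 6r = 1/29.
Thus r = 1/174 per day.
Typist H alone: 174 days; Typist G alone: 174/5 days.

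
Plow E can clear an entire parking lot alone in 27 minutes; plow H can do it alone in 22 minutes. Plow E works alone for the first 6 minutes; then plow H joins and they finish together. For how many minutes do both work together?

66/7 minutes

In 6 minutes plow E does 6/27 = 2/9 of the job, leaving 7/9.
Plow E and plow H together work at 49/594 per minute, so finishing takes 7/9 ÷ 49/594 = 66/7 minutes.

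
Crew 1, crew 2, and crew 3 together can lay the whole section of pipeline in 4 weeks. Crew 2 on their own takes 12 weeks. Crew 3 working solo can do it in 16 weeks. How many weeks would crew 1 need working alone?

48/5 weeks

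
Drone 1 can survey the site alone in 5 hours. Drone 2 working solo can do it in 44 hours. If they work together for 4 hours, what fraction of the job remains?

6/55

Combined rate: 1/5 + 1/44 = (44 + 5)/220 = 49/220 per hour.
In 4 hours they complete 4·49/220 = 49/55 of the job.
So 6/55 remains.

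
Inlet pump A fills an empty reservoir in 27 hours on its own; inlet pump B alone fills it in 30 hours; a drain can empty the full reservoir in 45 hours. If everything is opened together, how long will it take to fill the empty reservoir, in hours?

270/13 hours

Net rate = 1/27 + 1/30 − 1/45 = (10 + 9 − 6)/270 = 13/270 per hour.
Filling time = 1 ÷ (13/270) = 270/13 hours.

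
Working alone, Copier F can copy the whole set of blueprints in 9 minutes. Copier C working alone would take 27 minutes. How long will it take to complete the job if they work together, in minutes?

Combined rate: 1/9 + 1/27 = (3 + 1)/27 = 4/27 per minute.
Time = 1 ÷ (4/27) = 27/4 minutes.

27/4 minutes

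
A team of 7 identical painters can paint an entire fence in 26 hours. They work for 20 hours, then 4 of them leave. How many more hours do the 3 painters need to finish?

One painter does 1/182 of the job per hour.
After 20 hours with 7 painters, 10/13 is done (3/13 left).
With 3 painters the rate is 3/182, so the rest takes 3/13 ÷ 3/182 = 14 hours.

14 hours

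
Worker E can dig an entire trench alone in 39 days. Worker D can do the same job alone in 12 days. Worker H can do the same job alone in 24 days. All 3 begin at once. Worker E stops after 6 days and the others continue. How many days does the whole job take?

In the first 6 days the combined rate is 47/312, so 47/52 of the job is done, leaving 5/52.
After worker E leaves the rate is 1/8 per day; the remaining 5/52 takes 10/13 days.
Total = 6 + 10/13 = 88/13 days.

88/13 days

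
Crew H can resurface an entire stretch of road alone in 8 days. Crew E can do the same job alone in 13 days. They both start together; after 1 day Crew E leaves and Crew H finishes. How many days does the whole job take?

96/13 days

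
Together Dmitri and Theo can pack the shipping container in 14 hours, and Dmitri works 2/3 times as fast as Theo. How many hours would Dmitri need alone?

35 hours

Let Theo's rate be r; then Dmitri's rate is (2/3)r, so together (2/3 + 1)r = (5/3)r = 1/14.
Thus r = 3/70 per hour.
Theo alone: 70/3 hours; Dmitri alone: 35 hours.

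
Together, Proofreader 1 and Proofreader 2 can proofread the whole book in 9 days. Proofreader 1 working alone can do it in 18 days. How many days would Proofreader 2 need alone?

18 days

Combined rate is 1/9 per day.
Known contribution: 1/18 per day.
So Proofreader 2's rate is 1/9 − 1/18 = 1/18, meaning 18 days alone.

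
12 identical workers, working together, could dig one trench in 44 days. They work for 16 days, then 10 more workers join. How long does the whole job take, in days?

One worker does 1/528 of the job per day.
After 16 days with 12 workers, 4/11 is done (7/11 left).
With 22 workers the rate is 22/528 = 1/24, so the rest takes 7/11 ÷ 1/24 = 168/11 days.
Total = 16 + 168/11 = 344/11 days.

344/11 days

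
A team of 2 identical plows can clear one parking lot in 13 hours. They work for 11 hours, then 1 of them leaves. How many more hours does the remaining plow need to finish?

4 hours

One plow does 1/26 of the job per hour.
After 11 hours with 2 plows, 11/13 is done (2/13 left).
With 1 plow the rate is 1/26, so the rest takes 2/13 ÷ 1/26 = 4 hours.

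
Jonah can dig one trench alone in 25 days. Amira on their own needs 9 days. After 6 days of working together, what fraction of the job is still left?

Combined rate: 1/25 + 1/9 = (9 + 25)/225 = 34/225 per day.
In 6 days they complete 6·34/225 = 68/75 of the job.
So 7/75 remains.

7/75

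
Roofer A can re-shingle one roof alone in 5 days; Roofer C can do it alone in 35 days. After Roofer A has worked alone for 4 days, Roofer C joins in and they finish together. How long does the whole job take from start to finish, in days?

39/8 days

In 4 days Roofer A does 4/5 of the job, leaving 1/5.
Roofer A and Roofer C together work at 8/35 per day, so finishing takes 1/5 ÷ 8/35 = 7/8 days.
Total time = 4 + 7/8 = 39/8 days.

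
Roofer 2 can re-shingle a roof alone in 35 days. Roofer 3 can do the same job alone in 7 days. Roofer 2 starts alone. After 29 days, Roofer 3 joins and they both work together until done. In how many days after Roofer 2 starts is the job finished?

In the first 29 days Roofer 2 alone does 29/35 of the job, leaving 6/35.
Once everyone is working, combined rate: 1/35 + 1/7 = (1 + 5)/35 = 6/35 per day.
Remaining 6/35 at 6/35 per day takes 1 day.
Total from the start = 29 + 1 = 30 days.

30 days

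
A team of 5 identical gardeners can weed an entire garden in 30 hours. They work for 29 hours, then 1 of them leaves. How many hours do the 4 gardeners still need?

One gardener does 1/150 of the job per hour.
After 29 hours with 5 gardeners, 29/30 is done (1/30 left).
With 4 gardeners the rate is 4/150 = 2/75, so the rest takes 1/30 ÷ 2/75 = 5/4 hours.

5/4 hours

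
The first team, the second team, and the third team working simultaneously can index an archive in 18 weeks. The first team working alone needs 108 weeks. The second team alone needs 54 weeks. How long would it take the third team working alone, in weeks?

Combined rate is 1/18 per week.
Known contribution: 1/108 + 1/54 = (1 + 2)/108 = 3/108 = 1/36 per week.
So the third team's rate is 1/18 − 1/36 = 1/36, meaning 36 weeks alone.

36 weeks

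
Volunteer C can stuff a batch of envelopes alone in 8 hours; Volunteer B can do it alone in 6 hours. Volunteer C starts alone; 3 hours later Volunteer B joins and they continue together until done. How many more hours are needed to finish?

In 3 hours Volunteer C does 3/8 of the job, leaving 5/8.
Volunteer C and Volunteer B together work at 7/24 per hour, so finishing takes 5/8 ÷ 7/24 = 15/7 hours.

15/7 hours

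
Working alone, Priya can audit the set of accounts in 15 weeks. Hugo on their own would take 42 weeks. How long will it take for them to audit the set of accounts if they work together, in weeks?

210/19 weeks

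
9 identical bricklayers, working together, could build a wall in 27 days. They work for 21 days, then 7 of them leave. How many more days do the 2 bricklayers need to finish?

One bricklayer does 1/243 of the job per day.
After 21 days with 9 bricklayers, 7/9 is done (2/9 left).
With 2 bricklayers the rate is 2/243, so the rest takes 2/9 ÷ 2/243 = 27 days.

27 days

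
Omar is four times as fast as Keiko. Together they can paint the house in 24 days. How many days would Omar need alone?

Let Keiko's rate be r; then Omar's rate is 4r, so together (4 + 1)r = 5r = 1/24.
Thus r = 1/120 per day.
Keiko alone: 120 days; Omar alone: 30 days.

30 days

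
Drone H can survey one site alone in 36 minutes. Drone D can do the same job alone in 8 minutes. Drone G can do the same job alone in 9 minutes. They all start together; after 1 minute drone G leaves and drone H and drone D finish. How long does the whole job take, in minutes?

In the first 1 minute the combined rate is 19/72, so 19/72 of the job is done, leaving 53/72.
After drone G leaves the rate is 11/72 per minute; the remaining 53/72 takes 53/11 minutes.
Total = 1 + 53/11 = 64/11 minutes.

64/11 minutes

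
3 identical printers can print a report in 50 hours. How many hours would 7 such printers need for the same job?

Total work is 3·50 = 150 printer-hours.
With 7 printers: 150/7 hours.

150/7 hours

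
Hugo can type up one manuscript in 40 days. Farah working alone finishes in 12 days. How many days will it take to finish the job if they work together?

Combined rate: 1/40 + 1/12 = (3 + 10)/120 = 13/120 per day.
Time = 1 ÷ (13/120) = 120/13 days.

120/13 days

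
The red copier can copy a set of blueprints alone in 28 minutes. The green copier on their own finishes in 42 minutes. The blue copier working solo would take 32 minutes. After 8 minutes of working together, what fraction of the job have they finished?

Combined rate: 1/28 + 1/42 + 1/32 = (24 + 16 + 21)/672 = 61/672 per minute.
In 8 minutes they complete 8·61/672 = 61/84 of the job.

61/84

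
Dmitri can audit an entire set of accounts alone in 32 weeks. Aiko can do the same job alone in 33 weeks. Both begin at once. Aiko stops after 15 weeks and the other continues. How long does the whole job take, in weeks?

192/11 weeks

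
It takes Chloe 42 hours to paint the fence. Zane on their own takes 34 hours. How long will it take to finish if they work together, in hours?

357/19 hours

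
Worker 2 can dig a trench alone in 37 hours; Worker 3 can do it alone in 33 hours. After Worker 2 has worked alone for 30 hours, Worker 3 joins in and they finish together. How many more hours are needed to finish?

In 30 hours Worker 2 does 30/37 of the job, leaving 7/37.
Worker 2 and Worker 3 together work at 70/1221 per hour, so finishing takes 7/37 ÷ 70/1221 = 33/10 hours.

33/10 hours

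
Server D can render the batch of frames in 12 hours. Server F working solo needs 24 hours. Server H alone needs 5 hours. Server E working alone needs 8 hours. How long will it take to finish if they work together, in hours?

20/9 hours

Combined rate: 1/12 + 1/24 + 1/5 + 1/8 = (10 + 5 + 24 + 15)/120 = 54/120 = 9/20 per hour.
Time = 1 ÷ (9/20) = 20/9 hours.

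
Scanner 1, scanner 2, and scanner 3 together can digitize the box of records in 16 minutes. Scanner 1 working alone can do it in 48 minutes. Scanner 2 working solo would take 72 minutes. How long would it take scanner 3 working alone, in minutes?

36 minutes

Combined rate is 1/16 per minute.
Known contribution: 1/48 + 1/72 = (3 + 2)/144 = 5/144 per minute.
So scanner 3's rate is 1/16 − 5/144 = 1/36, meaning 36 minutes alone.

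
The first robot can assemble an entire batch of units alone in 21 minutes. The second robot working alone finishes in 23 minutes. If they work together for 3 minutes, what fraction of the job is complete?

44/161

Combined rate: 1/21 + 1/23 = (23 + 21)/483 = 44/483 per minute.
In 3 minutes they complete 3·44/483 = 44/161 of the job.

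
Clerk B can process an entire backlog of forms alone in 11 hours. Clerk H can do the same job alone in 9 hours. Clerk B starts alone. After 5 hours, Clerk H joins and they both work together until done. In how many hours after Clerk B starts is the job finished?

77/10 hours

In the first 5 hours Clerk B alone does 5/11 of the job, leaving 6/11.
Once everyone is working, combined rate: 1/11 + 1/9 = (9 + 11)/99 = 20/99 per hour.
Remaining 6/11 at 20/99 per hour takes 27/10 hours.
Total from the start = 5 + 27/10 = 77/10 hours.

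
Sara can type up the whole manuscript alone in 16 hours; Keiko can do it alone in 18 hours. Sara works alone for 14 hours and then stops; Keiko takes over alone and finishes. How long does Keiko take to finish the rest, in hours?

In 14 hours Sara does 14/16 = 7/8 of the job, leaving 1/8.
Keiko works at 1/18 per hour, so finishing takes 1/8 ÷ 1/18 = 9/4 hours.

9/4 hours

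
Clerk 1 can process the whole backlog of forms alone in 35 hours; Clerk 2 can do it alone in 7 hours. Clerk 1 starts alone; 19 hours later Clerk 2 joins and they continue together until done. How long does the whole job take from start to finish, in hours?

65/3 hours

In 19 hours Clerk 1 does 19/35 of the job, leaving 16/35.
Clerk 1 and Clerk 2 together work at 6/35 per hour, so finishing takes 16/35 ÷ 6/35 = 8/3 hours.
Total time = 19 + 8/3 = 65/3 hours.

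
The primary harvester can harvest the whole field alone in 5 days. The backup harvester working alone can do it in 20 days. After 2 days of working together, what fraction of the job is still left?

Combined rate: 1/5 + 1/20 = (4 + 1)/20 = 5/20 = 1/4 per day.
In 2 days they complete 2·1/4 = 1/2 of the job.
So 1/2 remains.

1/2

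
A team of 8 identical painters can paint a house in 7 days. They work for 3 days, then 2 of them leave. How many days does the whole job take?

One painter does 1/56 of the job per day.
After 3 days with 8 painters, 3/7 is done (4/7 left).
With 6 painters the rate is 6/56 = 3/28, so the rest takes 4/7 ÷ 3/28 = 16/3 days.
Total = 3 + 16/3 = 25/3 days.

25/3 days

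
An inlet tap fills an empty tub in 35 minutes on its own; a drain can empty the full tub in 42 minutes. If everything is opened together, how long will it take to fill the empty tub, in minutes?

Net rate = 1/35 − 1/42 = (6 − 5)/210 = 1/210 per minute.
Filling time = 1 ÷ (1/210) = 210 minutes.

210 minutes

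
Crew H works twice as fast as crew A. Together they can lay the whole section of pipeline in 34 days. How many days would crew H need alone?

51 days

Let crew A's rate be r; then crew H's rate is 2r, so together (2 + 1)r = 3r = 1/34.
Thus r = 1/102 per day.
Crew A alone: 102 days; crew H alone: 51 days.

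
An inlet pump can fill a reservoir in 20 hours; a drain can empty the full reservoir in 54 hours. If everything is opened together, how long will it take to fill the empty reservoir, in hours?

Net rate = 1/20 − 1/54 = (27 − 10)/540 = 17/540 per hour.
Filling time = 1 ÷ (17/540) = 540/17 hours.

540/17 hours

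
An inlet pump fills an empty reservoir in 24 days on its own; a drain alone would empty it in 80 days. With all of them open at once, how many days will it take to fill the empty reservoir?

Net rate = 1/24 − 1/80 = (10 − 3)/240 = 7/240 per day.
Filling time = 1 ÷ (7/240) = 240/7 days.

240/7 days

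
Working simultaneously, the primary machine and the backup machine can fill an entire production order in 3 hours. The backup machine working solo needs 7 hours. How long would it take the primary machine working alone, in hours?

Combined rate is 1/3 per hour.
Known contribution: 1/7 per hour.
So the primary machine's rate is 1/3 − 1/7 = 4/21, meaning 21/4 hours alone.

21/4 hours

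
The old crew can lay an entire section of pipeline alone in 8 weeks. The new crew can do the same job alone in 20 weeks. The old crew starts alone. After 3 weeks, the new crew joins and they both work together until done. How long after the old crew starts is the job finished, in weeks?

46/7 weeks

In the first 3 weeks the old crew alone does 3/8 of the job, leaving 5/8.
Once everyone is working, combined rate: 1/8 + 1/20 = (5 + 2)/40 = 7/40 per week.
Remaining 5/8 at 7/40 per week takes 25/7 weeks.
Total from the start = 3 + 25/7 = 46/7 weeks.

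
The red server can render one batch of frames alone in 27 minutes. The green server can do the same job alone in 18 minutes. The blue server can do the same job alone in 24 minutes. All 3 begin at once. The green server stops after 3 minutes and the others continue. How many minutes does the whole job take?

In the first 3 minutes the combined rate is 29/216, so 29/72 of the job is done, leaving 43/72.
After the green server leaves the rate is 17/216 per minute; the remaining 43/72 takes 129/17 minutes.
Total = 3 + 129/17 = 180/17 minutes.

180/17 minutes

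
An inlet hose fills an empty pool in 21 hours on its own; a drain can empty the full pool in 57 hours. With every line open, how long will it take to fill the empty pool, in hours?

133/4 hours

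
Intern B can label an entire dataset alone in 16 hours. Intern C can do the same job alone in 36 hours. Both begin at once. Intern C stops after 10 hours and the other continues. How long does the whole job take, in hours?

104/9 hours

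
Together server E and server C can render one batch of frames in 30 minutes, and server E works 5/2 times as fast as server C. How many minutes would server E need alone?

Let server C's rate be r; then server E's rate is (5/2)r, so together (5/2 + 1)r = (7/2)r = 1/30.
Thus r = 1/105 per minute.
Server C alone: 105 minutes; server E alone: 42 minutes.

42 minutes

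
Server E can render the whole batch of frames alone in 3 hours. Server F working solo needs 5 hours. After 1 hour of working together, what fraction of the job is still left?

7/15

Combined rate: 1/3 + 1/5 = (5 + 3)/15 = 8/15 per hour.
In 1 hour they complete 1·8/15 = 8/15 of the job.
So 7/15 remains.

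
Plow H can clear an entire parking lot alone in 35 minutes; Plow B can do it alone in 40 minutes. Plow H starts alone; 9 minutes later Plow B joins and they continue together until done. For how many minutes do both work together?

208/15 minutes

In 9 minutes Plow H does 9/35 of the job, leaving 26/35.
Plow H and Plow B together work at 3/56 per minute, so finishing takes 26/35 ÷ 3/56 = 208/15 minutes.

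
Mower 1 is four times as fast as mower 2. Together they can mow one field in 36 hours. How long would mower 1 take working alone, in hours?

45 hours

Let mower 2's rate be r; then mower 1's rate is 4r, so together (4 + 1)r = 5r = 1/36.
Thus r = 1/180 per hour.
Mower 2 alone: 180 hours; mower 1 alone: 45 hours.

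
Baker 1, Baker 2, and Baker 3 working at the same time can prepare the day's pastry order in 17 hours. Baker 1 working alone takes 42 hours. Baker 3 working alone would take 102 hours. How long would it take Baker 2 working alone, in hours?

Combined rate is 1/17 per hour.
Known contribution: 1/42 + 1/102 = (17 + 7)/714 = 24/714 = 4/119 per hour.
So Baker 2's rate is 1/17 − 4/119 = 3/119, meaning 119/3 hours alone.

119/3 hours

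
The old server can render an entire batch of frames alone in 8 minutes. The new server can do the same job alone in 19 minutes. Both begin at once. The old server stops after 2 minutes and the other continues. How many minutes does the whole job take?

57/4 minutes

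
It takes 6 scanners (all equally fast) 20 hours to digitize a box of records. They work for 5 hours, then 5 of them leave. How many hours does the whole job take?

95 hours

One scanner does 1/120 of the job per hour.
After 5 hours with 6 scanners, 1/4 is done (3/4 left).
With 1 scanner the rate is 1/120, so the rest takes 3/4 ÷ 1/120 = 90 hours.
Total = 5 + 90 = 95 hours.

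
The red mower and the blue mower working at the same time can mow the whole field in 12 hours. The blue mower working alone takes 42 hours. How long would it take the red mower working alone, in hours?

84/5 hours

Combined rate is 1/12 per hour.
Known contribution: 1/42 per hour.
So the red mower's rate is 1/12 − 1/42 = 5/84, meaning 84/5 hours alone.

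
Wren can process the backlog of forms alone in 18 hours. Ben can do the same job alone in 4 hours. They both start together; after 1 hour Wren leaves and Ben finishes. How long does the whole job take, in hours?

34/9 hours

In the first 1 hour the combined rate is 11/36, so 11/36 of the job is done, leaving 25/36.
After Wren leaves the rate is 1/4 per hour; the remaining 25/36 takes 25/9 hours.
Total = 1 + 25/9 = 34/9 hours.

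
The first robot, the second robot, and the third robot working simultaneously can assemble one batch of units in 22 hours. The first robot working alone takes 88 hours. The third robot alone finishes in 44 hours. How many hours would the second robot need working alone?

Combined rate is 1/22 per hour.
Known contribution: 1/88 + 1/44 = (1 + 2)/88 = 3/88 per hour.
So the second robot's rate is 1/22 − 3/88 = 1/88, meaning 88 hours alone.

88 hours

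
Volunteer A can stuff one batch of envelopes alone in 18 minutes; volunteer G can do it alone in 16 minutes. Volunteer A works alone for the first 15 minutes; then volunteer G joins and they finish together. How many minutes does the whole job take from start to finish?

279/17 minutes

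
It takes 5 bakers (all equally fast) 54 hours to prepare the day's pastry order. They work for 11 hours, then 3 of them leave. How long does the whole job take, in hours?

One baker does 1/270 of the job per hour.
After 11 hours with 5 bakers, 11/54 is done (43/54 left).
With 2 bakers the rate is 2/270 = 1/135, so the rest takes 43/54 ÷ 1/135 = 215/2 hours.
Total = 11 + 215/2 = 237/2 hours.

237/2 hours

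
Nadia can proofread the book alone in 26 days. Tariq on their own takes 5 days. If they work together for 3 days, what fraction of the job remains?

37/130

Combined rate: 1/26 + 1/5 = (5 + 26)/130 = 31/130 per day.
In 3 days they complete 3·31/130 = 93/130 of the job.
So 37/130 remains.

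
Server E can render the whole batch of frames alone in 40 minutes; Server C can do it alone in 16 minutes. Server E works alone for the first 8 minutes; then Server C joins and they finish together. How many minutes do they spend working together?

64/7 minutes

In 8 minutes Server E does 8/40 = 1/5 of the job, leaving 4/5.
Server E and Server C together work at 7/80 per minute, so finishing takes 4/5 ÷ 7/80 = 64/7 minutes.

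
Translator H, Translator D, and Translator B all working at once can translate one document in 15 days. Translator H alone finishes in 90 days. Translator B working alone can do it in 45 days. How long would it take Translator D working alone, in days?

Combined rate is 1/15 per day.
Known contribution: 1/90 + 1/45 = (1 + 2)/90 = 3/90 = 1/30 per day.
So Translator D's rate is 1/15 − 1/30 = 1/30, meaning 30 days alone.

30 days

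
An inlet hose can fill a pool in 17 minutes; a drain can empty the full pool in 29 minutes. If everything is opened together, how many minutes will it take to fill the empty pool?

493/12 minutes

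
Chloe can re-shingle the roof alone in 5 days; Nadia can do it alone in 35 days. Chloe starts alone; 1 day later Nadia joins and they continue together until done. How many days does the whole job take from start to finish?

9/2 days

In 1 day Chloe does 1/5 of the job, leaving 4/5.
Chloe and Nadia together work at 8/35 per day, so finishing takes 4/5 ÷ 8/35 = 7/2 days.
Total time = 1 + 7/2 = 9/2 days.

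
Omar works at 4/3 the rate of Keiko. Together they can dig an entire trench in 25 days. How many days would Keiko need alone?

175/3 days

Let Keiko's rate be r; then Omar's rate is (4/3)r, so together (4/3 + 1)r = (7/3)r = 1/25.
Thus r = 3/175 per day.
Keiko alone: 175/3 days; Omar alone: 175/4 days.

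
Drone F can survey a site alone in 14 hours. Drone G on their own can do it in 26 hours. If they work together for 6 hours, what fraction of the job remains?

Combined rate: 1/14 + 1/26 = (13 + 7)/182 = 20/182 = 10/91 per hour.
In 6 hours they complete 6·10/91 = 60/91 of the job.
So 31/91 remains.

31/91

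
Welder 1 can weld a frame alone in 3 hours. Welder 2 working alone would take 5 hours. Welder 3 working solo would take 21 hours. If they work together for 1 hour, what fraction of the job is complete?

61/105

Combined rate: 1/3 + 1/5 + 1/21 = (35 + 21 + 5)/105 = 61/105 per hour.
In 1 hour they complete 1·61/105 = 61/105 of the job.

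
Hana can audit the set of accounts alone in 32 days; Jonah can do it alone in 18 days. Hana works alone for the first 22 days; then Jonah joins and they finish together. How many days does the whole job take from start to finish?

128/5 days

In 22 days Hana does 22/32 = 11/16 of the job, leaving 5/16.
Hana and Jonah together work at 25/288 per day, so finishing takes 5/16 ÷ 25/288 = 18/5 days.
Total time = 22 + 18/5 = 128/5 days.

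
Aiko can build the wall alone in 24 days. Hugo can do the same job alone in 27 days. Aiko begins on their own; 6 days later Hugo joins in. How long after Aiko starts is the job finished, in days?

In the first 6 days Aiko alone does 6/24 = 1/4 of the job, leaving 3/4.
Once everyone is working, combined rate: 1/24 + 1/27 = (9 + 8)/216 = 17/216 per day.
Remaining 3/4 at 17/216 per day takes 162/17 days.
Total from the start = 6 + 162/17 = 264/17 days.

264/17 days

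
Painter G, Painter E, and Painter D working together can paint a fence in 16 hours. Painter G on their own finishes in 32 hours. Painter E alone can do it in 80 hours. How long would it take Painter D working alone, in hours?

Combined rate is 1/16 per hour.
Known contribution: 1/32 + 1/80 = (5 + 2)/160 = 7/160 per hour.
So Painter D's rate is 1/16 − 7/160 = 3/160, meaning 160/3 hours alone.

160/3 hours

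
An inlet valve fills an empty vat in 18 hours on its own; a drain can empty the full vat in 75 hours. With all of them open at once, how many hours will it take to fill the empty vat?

450/19 hours

Net rate = 1/18 − 1/75 = (25 − 6)/450 = 19/450 per hour.
Filling time = 1 ÷ (19/450) = 450/19 hours.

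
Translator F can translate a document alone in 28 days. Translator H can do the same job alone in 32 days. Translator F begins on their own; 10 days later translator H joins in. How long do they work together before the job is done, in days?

48/5 days

In the first 10 days translator F alone does 10/28 = 5/14 of the job, leaving 9/14.
Once everyone is working, combined rate: 1/28 + 1/32 = (8 + 7)/224 = 15/224 per day.
Remaining 9/14 at 15/224 per day takes 48/5 days.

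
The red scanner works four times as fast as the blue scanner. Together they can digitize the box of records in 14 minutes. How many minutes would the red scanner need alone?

35/2 minutes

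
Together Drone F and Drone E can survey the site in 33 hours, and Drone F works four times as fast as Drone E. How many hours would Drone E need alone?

Let Drone E's rate be r; then Drone F's rate is 4r, so together (4 + 1)r = 5r = 1/33.
Thus r = 1/165 per hour.
Drone E alone: 165 hours; Drone F alone: 165/4 hours.

165 hours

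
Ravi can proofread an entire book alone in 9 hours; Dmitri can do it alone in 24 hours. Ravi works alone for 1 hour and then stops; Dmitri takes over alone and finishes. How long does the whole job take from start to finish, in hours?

In 1 hour Ravi does 1/9 of the job, leaving 8/9.
Dmitri works at 1/24 per hour, so finishing takes 8/9 ÷ 1/24 = 64/3 hours.
Total time = 1 + 64/3 = 67/3 hours.

67/3 hours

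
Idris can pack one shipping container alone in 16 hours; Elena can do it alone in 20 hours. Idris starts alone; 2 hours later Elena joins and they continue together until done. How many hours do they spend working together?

70/9 hours

In 2 hours Idris does 2/16 = 1/8 of the job, leaving 7/8.
Idris and Elena together work at 9/80 per hour, so finishing takes 7/8 ÷ 9/80 = 70/9 hours.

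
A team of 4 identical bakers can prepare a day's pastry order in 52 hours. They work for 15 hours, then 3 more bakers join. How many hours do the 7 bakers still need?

148/7 hours

One baker does 1/208 of the job per hour.
After 15 hours with 4 bakers, 15/52 is done (37/52 left).
With 7 bakers the rate is 7/208, so the rest takes 37/52 ÷ 7/208 = 148/7 hours.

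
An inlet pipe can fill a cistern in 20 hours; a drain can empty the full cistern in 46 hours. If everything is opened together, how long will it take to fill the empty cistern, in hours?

460/13 hours

Net rate = 1/20 − 1/46 = (23 − 10)/460 = 13/460 per hour.
Filling time = 1 ÷ (13/460) = 460/13 hours.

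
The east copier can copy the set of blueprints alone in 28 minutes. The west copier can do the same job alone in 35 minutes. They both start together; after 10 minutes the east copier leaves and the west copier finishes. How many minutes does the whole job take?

In the first 10 minutes the combined rate is 9/140, so 9/14 of the job is done, leaving 5/14.
After the east copier leaves the rate is 1/35 per minute; the remaining 5/14 takes 25/2 minutes.
Total = 10 + 25/2 = 45/2 minutes.

45/2 minutes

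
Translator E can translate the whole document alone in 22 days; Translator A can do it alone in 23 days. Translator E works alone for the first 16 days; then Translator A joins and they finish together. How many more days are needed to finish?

46/15 days

In 16 days Translator E does 16/22 = 8/11 of the job, leaving 3/11.
Translator E and Translator A together work at 45/506 per day, so finishing takes 3/11 ÷ 45/506 = 46/15 days.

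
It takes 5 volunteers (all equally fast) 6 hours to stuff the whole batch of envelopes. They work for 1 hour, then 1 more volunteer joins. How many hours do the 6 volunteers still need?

One volunteer does 1/30 of the job per hour.
After 1 hour with 5 volunteers, 1/6 is done (5/6 left).
With 6 volunteers the rate is 6/30 = 1/5, so the rest takes 5/6 ÷ 1/5 = 25/6 hours.

25/6 hours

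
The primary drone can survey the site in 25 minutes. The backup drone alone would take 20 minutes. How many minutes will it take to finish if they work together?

Combined rate: 1/25 + 1/20 = (4 + 5)/100 = 9/100 per minute.
Time = 1 ÷ (9/100) = 100/9 minutes.

100/9 minutes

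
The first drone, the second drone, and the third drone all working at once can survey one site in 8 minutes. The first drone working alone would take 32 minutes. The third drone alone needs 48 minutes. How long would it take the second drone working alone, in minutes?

Combined rate is 1/8 per minute.
Known contribution: 1/32 + 1/48 = (3 + 2)/96 = 5/96 per minute.
So the second drone's rate is 1/8 − 5/96 = 7/96, meaning 96/7 minutes alone.

96/7 minutes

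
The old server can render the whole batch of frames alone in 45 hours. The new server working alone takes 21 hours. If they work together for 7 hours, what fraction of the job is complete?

22/45

Combined rate: 1/45 + 1/21 = (7 + 15)/315 = 22/315 per hour.
In 7 hours they complete 7·22/315 = 22/45 of the job.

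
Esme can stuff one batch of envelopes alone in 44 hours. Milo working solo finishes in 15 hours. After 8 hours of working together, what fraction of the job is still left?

Combined rate: 1/44 + 1/15 = (15 + 44)/660 = 59/660 per hour.
In 8 hours they complete 8·59/660 = 118/165 of the job.
So 47/165 remains.

47/165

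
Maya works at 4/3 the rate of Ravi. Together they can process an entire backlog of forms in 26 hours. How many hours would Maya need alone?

91/2 hours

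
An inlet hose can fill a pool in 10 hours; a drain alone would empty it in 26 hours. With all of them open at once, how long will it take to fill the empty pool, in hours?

65/4 hours

Net rate = 1/10 − 1/26 = (13 − 5)/130 = 8/130 = 4/65 per hour.
Filling time = 1 ÷ (4/65) = 65/4 hours.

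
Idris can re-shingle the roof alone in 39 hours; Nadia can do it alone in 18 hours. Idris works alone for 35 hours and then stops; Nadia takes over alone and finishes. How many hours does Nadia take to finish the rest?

24/13 hours

In 35 hours Idris does 35/39 of the job, leaving 4/39.
Nadia works at 1/18 per hour, so finishing takes 4/39 ÷ 1/18 = 24/13 hours.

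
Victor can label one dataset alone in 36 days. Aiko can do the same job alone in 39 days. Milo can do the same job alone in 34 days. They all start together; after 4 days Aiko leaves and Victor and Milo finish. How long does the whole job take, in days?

In the first 4 days the combined rate is 659/7956, so 659/1989 of the job is done, leaving 1330/1989.
After Aiko leaves the rate is 35/612 per day; the remaining 1330/1989 takes 152/13 days.
Total = 4 + 152/13 = 204/13 days.

204/13 days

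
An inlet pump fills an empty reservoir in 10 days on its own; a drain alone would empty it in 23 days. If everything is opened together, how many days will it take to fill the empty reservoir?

230/13 days

Net rate = 1/10 − 1/23 = (23 − 10)/230 = 13/230 per day.
Filling time = 1 ÷ (13/230) = 230/13 days.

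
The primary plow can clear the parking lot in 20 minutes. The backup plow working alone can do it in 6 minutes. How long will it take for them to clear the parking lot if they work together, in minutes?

60/13 minutes

Combined rate: 1/20 + 1/6 = (3 + 10)/60 = 13/60 per minute.
Time = 1 ÷ (13/60) = 60/13 minutes.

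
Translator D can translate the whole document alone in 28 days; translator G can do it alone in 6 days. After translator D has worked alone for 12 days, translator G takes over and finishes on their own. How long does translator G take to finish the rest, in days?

24/7 days

In 12 days translator D does 12/28 = 3/7 of the job, leaving 4/7.
Translator G works at 1/6 per day, so finishing takes 4/7 ÷ 1/6 = 24/7 days.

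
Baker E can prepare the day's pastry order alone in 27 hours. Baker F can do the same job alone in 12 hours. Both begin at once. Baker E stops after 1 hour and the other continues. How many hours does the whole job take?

104/9 hours

In the first 1 hour the combined rate is 13/108, so 13/108 of the job is done, leaving 95/108.
After baker E leaves the rate is 1/12 per hour; the remaining 95/108 takes 95/9 hours.
Total = 1 + 95/9 = 104/9 hours.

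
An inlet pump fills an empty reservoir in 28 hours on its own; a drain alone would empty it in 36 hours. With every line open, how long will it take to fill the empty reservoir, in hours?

126 hours

Net rate = 1/28 − 1/36 = (9 − 7)/252 = 2/252 = 1/126 per hour.
Filling time = 1 ÷ (1/126) = 126 hours.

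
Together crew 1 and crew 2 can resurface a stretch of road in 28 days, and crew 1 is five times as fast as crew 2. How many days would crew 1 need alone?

Let crew 2's rate be r; then crew 1's rate is 5r, so together (5 + 1)r = 6r = 1/28.
Thus r = 1/168 per day.
Crew 2 alone: 168 days; crew 1 alone: 168/5 days.

168/5 days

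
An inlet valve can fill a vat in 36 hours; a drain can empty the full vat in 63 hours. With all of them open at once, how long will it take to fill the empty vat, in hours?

84 hours

Net rate = 1/36 − 1/63 = (7 − 4)/252 = 3/252 = 1/84 per hour.
Filling time = 1 ÷ (1/84) = 84 hours.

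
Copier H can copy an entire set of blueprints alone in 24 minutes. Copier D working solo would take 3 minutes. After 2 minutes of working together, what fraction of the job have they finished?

Combined rate: 1/24 + 1/3 = (1 + 8)/24 = 9/24 = 3/8 per minute.
In 2 minutes they complete 2·3/8 = 3/4 of the job.

3/4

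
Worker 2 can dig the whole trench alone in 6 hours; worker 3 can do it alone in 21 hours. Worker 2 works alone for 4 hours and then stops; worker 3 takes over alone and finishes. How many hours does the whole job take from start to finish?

In 4 hours worker 2 does 4/6 = 2/3 of the job, leaving 1/3.
Worker 3 works at 1/21 per hour, so finishing takes 1/3 ÷ 1/21 = 7 hours.
Total time = 4 + 7 = 11 hours.

11 hours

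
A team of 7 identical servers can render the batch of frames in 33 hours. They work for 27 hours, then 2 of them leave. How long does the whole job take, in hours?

177/5 hours

One server does 1/231 of the job per hour.
After 27 hours with 7 servers, 9/11 is done (2/11 left).
With 5 servers the rate is 5/231, so the rest takes 2/11 ÷ 5/231 = 42/5 hours.
Total = 27 + 42/5 = 177/5 hours.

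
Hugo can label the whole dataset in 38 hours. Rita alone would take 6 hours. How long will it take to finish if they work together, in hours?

57/11 hours

With two workers the combined time is the product over the sum: 38·6/(38+6) = 228/44 = 57/11 hours.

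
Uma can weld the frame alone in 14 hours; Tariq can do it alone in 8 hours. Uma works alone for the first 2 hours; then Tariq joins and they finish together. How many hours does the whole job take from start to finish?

In 2 hours Uma does 2/14 = 1/7 of the job, leaving 6/7.
Uma and Tariq together work at 11/56 per hour, so finishing takes 6/7 ÷ 11/56 = 48/11 hours.
Total time = 2 + 48/11 = 70/11 hours.

70/11 hours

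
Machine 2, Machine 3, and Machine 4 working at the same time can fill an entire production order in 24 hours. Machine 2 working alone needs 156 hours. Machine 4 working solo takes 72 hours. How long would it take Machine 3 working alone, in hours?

Combined rate is 1/24 per hour.
Known contribution: 1/156 + 1/72 = (6 + 13)/936 = 19/936 per hour.
So Machine 3's rate is 1/24 − 19/936 = 5/234, meaning 234/5 hours alone.

234/5 hours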